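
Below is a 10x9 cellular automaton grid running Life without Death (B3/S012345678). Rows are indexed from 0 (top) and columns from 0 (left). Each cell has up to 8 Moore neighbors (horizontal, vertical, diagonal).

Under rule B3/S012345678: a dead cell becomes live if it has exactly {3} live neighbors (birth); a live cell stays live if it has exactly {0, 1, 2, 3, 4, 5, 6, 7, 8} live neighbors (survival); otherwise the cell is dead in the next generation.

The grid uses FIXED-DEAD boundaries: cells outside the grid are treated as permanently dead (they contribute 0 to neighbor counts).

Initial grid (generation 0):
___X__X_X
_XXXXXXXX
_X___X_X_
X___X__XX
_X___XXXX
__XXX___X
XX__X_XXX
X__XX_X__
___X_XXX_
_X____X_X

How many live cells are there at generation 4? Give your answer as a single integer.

Answer: 60

Derivation:
Simulating step by step:
Generation 0 (given above): 44 live cells
Generation 1: 53 live cells
___X__X_X
_XXXXXXXX
XX___X_X_
XX__X__XX
_XX__XXXX
X_XXX___X
XX__X_XXX
XXXXX_X_X
__XX_XXX_
_X___XX_X
Generation 2: 58 live cells
___X__X_X
XXXXXXXXX
XX___X_X_
XX__X__XX
_XX__XXXX
X_XXX___X
XX__X_XXX
XXXXX_X_X
X_XX_XXXX
_XX_XXX_X
Generation 3: 59 live cells
_X_X__X_X
XXXXXXXXX
XX___X_X_
XX__X__XX
_XX__XXXX
X_XXX___X
XX__X_XXX
XXXXX_X_X
X_XX_XXXX
_XX_XXX_X
Generation 4: 60 live cells
XX_X__X_X
XXXXXXXXX
XX___X_X_
XX__X__XX
_XX__XXXX
X_XXX___X
XX__X_XXX
XXXXX_X_X
X_XX_XXXX
_XX_XXX_X
Population at generation 4: 60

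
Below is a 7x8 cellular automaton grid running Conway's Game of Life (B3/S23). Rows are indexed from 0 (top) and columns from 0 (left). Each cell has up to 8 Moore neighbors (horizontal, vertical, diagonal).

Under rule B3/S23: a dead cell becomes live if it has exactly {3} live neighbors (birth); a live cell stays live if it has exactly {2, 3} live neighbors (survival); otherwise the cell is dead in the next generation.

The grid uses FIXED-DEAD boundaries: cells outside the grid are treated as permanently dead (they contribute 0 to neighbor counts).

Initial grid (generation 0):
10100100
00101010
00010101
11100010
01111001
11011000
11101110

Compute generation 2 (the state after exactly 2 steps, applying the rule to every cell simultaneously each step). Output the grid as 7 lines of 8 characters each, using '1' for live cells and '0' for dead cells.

Simulating step by step:
Generation 0 (given above): 28 live cells
Generation 1: 22 live cells
01010100
01101010
00011101
10000111
00001100
00000010
10101100
Generation 2: 17 live cells
(generation 2 grid is the final answer)

Answer: 01011100
01000010
01110001
00010001
00001001
00010010
00000100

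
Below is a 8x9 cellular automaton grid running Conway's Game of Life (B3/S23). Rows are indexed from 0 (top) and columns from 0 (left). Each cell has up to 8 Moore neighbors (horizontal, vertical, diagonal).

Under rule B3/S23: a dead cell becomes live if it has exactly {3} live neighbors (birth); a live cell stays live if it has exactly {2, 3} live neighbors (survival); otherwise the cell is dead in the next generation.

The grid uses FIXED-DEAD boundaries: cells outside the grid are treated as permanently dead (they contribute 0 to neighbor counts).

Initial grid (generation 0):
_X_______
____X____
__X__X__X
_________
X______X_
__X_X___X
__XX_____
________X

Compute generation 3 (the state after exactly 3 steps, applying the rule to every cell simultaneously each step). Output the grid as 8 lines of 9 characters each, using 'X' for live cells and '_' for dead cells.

Answer: _________
_________
_________
_________
__X______
_X_X_____
_X_X_____
__X______

Derivation:
Simulating step by step:
Generation 0 (given above): 13 live cells
Generation 1: 4 live cells
_________
_________
_________
_________
_________
_XX______
__XX_____
_________
Generation 2: 6 live cells
_________
_________
_________
_________
_________
_XXX_____
_XXX_____
_________
Generation 3: 6 live cells
(generation 3 grid is the final answer)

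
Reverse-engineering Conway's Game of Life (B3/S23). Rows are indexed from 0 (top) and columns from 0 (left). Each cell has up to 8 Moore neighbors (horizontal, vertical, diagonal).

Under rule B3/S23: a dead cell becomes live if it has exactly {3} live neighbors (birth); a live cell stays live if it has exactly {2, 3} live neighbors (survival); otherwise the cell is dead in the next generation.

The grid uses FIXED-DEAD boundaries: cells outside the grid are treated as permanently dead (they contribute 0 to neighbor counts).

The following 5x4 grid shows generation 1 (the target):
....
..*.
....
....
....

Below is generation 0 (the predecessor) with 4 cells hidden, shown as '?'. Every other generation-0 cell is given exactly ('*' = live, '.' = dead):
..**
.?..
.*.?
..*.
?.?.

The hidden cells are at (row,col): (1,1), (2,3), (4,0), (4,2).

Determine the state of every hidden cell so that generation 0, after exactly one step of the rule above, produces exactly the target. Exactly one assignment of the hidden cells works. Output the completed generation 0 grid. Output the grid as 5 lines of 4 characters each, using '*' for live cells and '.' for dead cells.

Hidden generation-0 cells (in order): (1,1), (2,3), (4,0), (4,2).
A hidden cell only influences target cells in its own 3x3 neighborhood. Try each of the 2^4 = 16 assignments, step the completed generation 0 forward once under B3/S23, and compare with the target:
  (1,1)=. (2,3)=. (4,0)=. (4,2)=. -> step reproduces the target at every cell -> ACCEPT
  (1,1)=. (2,3)=. (4,0)=. (4,2)=* -> step gives (3,1)='*' but target has '.' -> reject
  (1,1)=. (2,3)=. (4,0)=* (4,2)=. -> step gives (3,1)='*' but target has '.' -> reject
  (1,1)=. (2,3)=. (4,0)=* (4,2)=* -> step gives (3,2)='*' but target has '.' -> reject
  (1,1)=. (2,3)=* (4,0)=. (4,2)=. -> step gives (1,2)='.' but target has '*' -> reject
  (1,1)=. (2,3)=* (4,0)=. (4,2)=* -> step gives (1,2)='.' but target has '*' -> reject
  (1,1)=. (2,3)=* (4,0)=* (4,2)=. -> step gives (1,2)='.' but target has '*' -> reject
  (1,1)=. (2,3)=* (4,0)=* (4,2)=* -> step gives (1,2)='.' but target has '*' -> reject
  (1,1)=* (2,3)=. (4,0)=. (4,2)=. -> step gives (0,2)='*' but target has '.' -> reject
  (1,1)=* (2,3)=. (4,0)=. (4,2)=* -> step gives (0,2)='*' but target has '.' -> reject
  (1,1)=* (2,3)=. (4,0)=* (4,2)=. -> step gives (0,2)='*' but target has '.' -> reject
  (1,1)=* (2,3)=. (4,0)=* (4,2)=* -> step gives (0,2)='*' but target has '.' -> reject
  (1,1)=* (2,3)=* (4,0)=. (4,2)=. -> step gives (0,2)='*' but target has '.' -> reject
  (1,1)=* (2,3)=* (4,0)=. (4,2)=* -> step gives (0,2)='*' but target has '.' -> reject
  (1,1)=* (2,3)=* (4,0)=* (4,2)=. -> step gives (0,2)='*' but target has '.' -> reject
  (1,1)=* (2,3)=* (4,0)=* (4,2)=* -> step gives (0,2)='*' but target has '.' -> reject
Unique solution: (1,1)=dead, (2,3)=dead, (4,0)=dead, (4,2)=dead.
Check: live-neighbor counts of every cell in the completed generation 0:
0111
1232
1121
1211
0111
Applying B3/S23 to generation 0 with these counts gives:
....
..*.
....
....
....
which matches the target exactly.

Answer: ..**
....
.*..
..*.
....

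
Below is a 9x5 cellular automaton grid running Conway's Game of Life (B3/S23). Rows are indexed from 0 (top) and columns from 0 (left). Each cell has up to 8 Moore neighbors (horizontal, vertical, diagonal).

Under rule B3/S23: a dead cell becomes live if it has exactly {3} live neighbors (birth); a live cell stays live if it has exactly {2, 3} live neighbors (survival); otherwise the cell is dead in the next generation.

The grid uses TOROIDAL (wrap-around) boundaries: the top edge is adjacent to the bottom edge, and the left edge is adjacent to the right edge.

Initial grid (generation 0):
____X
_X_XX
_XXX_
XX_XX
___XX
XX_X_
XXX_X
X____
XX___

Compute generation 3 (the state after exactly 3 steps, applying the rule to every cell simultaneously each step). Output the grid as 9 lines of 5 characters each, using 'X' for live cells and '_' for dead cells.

Simulating step by step:
Generation 0 (given above): 23 live cells
Generation 1: 13 live cells
_XXXX
_X__X
_____
_X___
_____
_____
__XX_
__X__
XX__X
Generation 2: 9 live cells
_____
_X__X
X____
_____
_____
_____
__XX_
X_X_X
____X
Generation 3: 14 live cells
(generation 3 grid is the final answer)

Answer: X____
X____
X____
_____
_____
_____
_XXXX
XXX_X
X__XX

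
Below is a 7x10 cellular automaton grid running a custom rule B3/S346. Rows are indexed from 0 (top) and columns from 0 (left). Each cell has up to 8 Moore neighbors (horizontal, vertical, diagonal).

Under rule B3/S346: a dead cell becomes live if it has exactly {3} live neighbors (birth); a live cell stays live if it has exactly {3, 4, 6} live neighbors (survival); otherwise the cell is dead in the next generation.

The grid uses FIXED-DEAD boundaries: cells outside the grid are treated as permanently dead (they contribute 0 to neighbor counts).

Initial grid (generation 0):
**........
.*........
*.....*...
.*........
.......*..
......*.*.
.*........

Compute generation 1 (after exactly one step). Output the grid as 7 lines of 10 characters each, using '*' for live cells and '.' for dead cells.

Simulating step by step:
Generation 0 (given above): 10 live cells
Generation 1: 3 live cells
(generation 1 grid is the final answer)

Answer: ..........
.*........
.*........
..........
..........
.......*..
..........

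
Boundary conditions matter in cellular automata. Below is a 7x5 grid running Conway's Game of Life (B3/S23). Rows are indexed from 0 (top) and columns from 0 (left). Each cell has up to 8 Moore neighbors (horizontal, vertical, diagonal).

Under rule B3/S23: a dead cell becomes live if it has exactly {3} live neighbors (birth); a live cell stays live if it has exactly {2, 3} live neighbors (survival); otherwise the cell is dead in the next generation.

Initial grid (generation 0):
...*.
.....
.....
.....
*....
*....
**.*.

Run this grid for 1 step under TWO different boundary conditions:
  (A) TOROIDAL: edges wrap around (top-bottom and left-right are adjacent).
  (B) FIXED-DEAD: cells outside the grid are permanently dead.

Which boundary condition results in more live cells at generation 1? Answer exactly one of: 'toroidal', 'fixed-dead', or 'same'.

Under TOROIDAL boundary, generation 1:
..*.*
.....
.....
.....
.....
*....
***..
Population = 6

Under FIXED-DEAD boundary, generation 1:
.....
.....
.....
.....
.....
*....
**...
Population = 3

Comparison: toroidal=6, fixed-dead=3 -> toroidal

Answer: toroidal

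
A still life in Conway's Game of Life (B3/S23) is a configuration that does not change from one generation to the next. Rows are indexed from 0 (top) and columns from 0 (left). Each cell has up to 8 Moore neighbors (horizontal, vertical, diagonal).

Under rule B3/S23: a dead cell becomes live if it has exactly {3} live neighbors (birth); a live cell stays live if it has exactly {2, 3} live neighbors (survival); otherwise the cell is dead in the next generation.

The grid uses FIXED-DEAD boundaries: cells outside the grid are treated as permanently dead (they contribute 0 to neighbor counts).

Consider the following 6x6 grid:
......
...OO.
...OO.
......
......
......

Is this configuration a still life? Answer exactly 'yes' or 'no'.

Compute generation 1 and compare to generation 0 (given above):
Generation 1:
......
...OO.
...OO.
......
......
......
The grids are IDENTICAL -> still life.

Answer: yes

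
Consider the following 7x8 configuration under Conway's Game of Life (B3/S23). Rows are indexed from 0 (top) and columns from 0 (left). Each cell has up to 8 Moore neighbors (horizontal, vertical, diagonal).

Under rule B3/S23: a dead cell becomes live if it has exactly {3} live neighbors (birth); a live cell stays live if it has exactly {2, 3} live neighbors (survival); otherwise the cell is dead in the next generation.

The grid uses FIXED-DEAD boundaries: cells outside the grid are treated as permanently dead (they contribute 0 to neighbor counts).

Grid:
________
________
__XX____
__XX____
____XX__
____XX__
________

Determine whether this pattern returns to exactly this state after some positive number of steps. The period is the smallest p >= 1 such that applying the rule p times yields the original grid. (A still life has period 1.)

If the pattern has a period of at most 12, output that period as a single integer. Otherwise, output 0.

Answer: 2

Derivation:
Simulating and comparing each generation to the original:
Gen 0 (original, given above): 8 live cells
Gen 1: 6 live cells, differs from original
Gen 2: 8 live cells, MATCHES original -> period = 2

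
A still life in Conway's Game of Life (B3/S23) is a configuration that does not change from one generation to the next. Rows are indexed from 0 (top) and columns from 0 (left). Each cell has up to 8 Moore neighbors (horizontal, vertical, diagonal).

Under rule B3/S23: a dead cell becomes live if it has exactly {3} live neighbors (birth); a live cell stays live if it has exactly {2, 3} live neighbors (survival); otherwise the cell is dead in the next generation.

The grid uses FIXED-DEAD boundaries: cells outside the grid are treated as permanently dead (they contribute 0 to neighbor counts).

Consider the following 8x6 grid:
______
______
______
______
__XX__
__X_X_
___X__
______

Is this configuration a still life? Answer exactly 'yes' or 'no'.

Answer: yes

Derivation:
Compute generation 1 and compare to generation 0 (given above):
Generation 1:
______
______
______
______
__XX__
__X_X_
___X__
______
The grids are IDENTICAL -> still life.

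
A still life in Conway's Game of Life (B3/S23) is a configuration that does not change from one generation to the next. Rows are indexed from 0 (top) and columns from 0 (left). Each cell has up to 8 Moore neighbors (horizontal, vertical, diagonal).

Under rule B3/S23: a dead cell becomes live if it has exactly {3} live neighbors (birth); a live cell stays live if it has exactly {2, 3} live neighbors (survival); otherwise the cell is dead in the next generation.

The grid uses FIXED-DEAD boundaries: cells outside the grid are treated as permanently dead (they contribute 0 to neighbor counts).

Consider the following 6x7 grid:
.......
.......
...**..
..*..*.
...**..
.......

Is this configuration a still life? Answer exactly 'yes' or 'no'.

Compute generation 1 and compare to generation 0 (given above):
Generation 1:
.......
.......
...**..
..*..*.
...**..
.......
The grids are IDENTICAL -> still life.

Answer: yes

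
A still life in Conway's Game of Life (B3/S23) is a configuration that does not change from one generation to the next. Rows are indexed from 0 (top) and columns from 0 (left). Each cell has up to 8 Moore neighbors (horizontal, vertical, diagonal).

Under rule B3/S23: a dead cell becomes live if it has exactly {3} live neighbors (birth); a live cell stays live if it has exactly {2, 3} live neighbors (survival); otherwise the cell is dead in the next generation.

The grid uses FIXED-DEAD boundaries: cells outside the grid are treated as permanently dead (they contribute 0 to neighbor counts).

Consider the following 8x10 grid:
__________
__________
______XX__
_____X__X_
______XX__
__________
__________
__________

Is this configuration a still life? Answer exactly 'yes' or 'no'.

Compute generation 1 and compare to generation 0 (given above):
Generation 1:
__________
__________
______XX__
_____X__X_
______XX__
__________
__________
__________
The grids are IDENTICAL -> still life.

Answer: yes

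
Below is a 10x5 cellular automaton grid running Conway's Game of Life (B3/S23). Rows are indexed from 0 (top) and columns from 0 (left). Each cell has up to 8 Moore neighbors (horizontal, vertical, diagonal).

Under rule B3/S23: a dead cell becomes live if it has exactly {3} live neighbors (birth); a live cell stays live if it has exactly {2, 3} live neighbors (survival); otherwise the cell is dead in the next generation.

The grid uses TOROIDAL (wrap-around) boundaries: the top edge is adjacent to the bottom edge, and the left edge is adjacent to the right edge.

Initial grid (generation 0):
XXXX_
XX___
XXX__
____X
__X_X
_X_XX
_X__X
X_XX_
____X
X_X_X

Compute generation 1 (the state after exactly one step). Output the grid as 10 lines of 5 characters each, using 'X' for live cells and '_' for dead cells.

Answer: ___X_
___X_
__X_X
__X_X
__X_X
_X__X
_X___
XXXX_
__X__
__X__

Derivation:
Simulating step by step:
Generation 0 (given above): 24 live cells
Generation 1: 17 live cells
(generation 1 grid is the final answer)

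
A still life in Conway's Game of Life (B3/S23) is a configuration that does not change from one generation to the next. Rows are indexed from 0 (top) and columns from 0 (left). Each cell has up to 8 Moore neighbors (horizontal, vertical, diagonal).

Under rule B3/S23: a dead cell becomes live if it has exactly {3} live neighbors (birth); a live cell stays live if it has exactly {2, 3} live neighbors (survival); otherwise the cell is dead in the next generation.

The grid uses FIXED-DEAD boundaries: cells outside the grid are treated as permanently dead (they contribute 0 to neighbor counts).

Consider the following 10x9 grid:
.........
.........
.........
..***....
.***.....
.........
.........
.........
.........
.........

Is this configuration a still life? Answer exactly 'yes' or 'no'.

Compute generation 1 and compare to generation 0 (given above):
Generation 1:
.........
.........
...*.....
.*..*....
.*..*....
..*......
.........
.........
.........
.........
Cell (2,3) differs: gen0=0 vs gen1=1 -> NOT a still life.

Answer: no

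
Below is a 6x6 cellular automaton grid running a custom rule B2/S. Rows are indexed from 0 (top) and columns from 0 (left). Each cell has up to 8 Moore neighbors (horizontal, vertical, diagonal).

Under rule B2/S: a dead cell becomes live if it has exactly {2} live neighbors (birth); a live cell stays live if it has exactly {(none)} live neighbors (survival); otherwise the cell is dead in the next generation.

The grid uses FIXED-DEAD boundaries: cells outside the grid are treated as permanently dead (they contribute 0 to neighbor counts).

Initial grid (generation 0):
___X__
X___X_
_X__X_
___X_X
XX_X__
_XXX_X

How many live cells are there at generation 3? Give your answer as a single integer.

Simulating step by step:
Generation 0 (given above): 14 live cells
Generation 1: 7 live cells
____X_
_XX__X
X_X___
______
_____X
______
Generation 2: 8 live cells
_XXX_X
X___X_
___X__
_X____
______
______
Generation 3: 7 live cells
X_____
_____X
XXX_X_
__X___
______
______
Population at generation 3: 7

Answer: 7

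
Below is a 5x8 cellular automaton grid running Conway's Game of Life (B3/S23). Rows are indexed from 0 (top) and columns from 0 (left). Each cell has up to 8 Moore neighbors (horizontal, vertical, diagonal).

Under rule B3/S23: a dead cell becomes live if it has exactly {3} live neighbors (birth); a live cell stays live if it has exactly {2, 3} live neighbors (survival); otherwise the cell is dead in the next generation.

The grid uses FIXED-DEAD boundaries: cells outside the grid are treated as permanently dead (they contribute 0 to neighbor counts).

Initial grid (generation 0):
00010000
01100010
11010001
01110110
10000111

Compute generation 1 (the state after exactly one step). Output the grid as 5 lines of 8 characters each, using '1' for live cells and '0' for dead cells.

Simulating step by step:
Generation 0 (given above): 17 live cells
Generation 1: 16 live cells
(generation 1 grid is the final answer)

Answer: 00100000
11010000
10011101
00010100
01101101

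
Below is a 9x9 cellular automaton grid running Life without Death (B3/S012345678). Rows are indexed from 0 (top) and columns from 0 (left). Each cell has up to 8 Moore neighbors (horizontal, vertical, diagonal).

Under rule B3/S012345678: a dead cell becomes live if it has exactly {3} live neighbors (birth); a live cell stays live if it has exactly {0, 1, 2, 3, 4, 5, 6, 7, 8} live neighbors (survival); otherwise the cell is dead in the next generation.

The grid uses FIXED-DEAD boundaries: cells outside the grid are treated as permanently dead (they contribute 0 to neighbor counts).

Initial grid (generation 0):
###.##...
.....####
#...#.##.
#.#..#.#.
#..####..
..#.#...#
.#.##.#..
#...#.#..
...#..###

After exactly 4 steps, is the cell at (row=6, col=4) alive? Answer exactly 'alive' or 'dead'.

Answer: alive

Derivation:
Simulating step by step:
Generation 0 (given above): 36 live cells
Generation 1: 49 live cells
###.##.#.
#..#.####
##..#.##.
#.#..#.#.
#.######.
.##.#.###
.####.##.
#.#.#.#..
...#.####
Generation 2: 59 live cells
######.##
#..#.####
#####.##.
#.#..#.##
#.######.
###.#.###
#####.###
#.#.#.#.#
...######
Generation 3: 59 live cells
######.##
#..#.####
#####.##.
#.#..#.##
#.######.
###.#.###
#####.###
#.#.#.#.#
...######
Generation 4: 59 live cells
######.##
#..#.####
#####.##.
#.#..#.##
#.######.
###.#.###
#####.###
#.#.#.#.#
...######

Cell (6,4) at generation 4: 1 -> alive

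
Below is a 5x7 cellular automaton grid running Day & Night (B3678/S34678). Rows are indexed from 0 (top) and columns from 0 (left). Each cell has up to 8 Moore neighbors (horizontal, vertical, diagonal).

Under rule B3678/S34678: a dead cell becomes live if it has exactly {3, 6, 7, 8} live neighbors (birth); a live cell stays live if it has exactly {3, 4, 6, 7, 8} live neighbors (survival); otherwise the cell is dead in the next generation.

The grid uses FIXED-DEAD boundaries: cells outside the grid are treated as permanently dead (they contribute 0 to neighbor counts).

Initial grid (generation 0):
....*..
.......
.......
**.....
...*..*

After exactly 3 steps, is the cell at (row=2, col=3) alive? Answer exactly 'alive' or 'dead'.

Answer: dead

Derivation:
Simulating step by step:
Generation 0 (given above): 5 live cells
Generation 1: 0 live cells
.......
.......
.......
.......
.......
Generation 2: 0 live cells
.......
.......
.......
.......
.......
Generation 3: 0 live cells
.......
.......
.......
.......
.......

Cell (2,3) at generation 3: 0 -> dead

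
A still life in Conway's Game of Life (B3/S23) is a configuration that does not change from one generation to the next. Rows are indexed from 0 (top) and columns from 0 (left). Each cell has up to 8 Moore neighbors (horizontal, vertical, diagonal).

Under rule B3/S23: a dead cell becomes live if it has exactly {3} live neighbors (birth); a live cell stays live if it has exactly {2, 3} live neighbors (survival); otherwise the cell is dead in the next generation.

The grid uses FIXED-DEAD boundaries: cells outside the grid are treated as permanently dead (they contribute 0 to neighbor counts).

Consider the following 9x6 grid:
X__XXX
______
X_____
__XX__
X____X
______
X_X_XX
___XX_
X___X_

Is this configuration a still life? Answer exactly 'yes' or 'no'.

Compute generation 1 and compare to generation 0 (given above):
Generation 1:
____X_
____X_
______
_X____
______
_X__XX
____XX
_X____
___XX_
Cell (0,0) differs: gen0=1 vs gen1=0 -> NOT a still life.

Answer: no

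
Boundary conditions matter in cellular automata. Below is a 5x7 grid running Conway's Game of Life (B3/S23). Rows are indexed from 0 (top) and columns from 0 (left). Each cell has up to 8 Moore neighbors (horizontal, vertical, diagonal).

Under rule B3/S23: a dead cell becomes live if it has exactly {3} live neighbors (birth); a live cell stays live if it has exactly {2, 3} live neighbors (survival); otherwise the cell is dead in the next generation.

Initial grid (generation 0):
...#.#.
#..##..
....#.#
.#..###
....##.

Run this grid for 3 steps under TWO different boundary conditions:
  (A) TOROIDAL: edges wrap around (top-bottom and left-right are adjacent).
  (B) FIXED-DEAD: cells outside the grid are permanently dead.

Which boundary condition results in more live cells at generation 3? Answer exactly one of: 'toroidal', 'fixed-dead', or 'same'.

Under TOROIDAL boundary, generation 3:
..#....
#..##..
.......
##..#..
#.##.#.
Population = 11

Under FIXED-DEAD boundary, generation 3:
.......
.......
.......
.......
.......
Population = 0

Comparison: toroidal=11, fixed-dead=0 -> toroidal

Answer: toroidal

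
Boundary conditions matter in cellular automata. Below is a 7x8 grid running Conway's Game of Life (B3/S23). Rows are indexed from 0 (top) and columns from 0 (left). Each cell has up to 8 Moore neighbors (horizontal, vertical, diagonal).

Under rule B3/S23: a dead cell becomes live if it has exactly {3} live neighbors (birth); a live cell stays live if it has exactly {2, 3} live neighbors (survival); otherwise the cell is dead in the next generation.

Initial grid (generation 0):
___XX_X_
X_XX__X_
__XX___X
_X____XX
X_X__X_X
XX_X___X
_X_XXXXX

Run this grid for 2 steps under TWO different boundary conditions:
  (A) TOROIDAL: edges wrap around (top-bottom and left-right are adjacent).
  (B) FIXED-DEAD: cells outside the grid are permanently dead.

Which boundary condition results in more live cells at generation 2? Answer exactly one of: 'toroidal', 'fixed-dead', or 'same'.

Answer: fixed-dead

Derivation:
Under TOROIDAL boundary, generation 2:
XXX_____
XXX_____
____X___
___X____
__XX____
__X_____
XXX_____
Population = 14

Under FIXED-DEAD boundary, generation 2:
__XXXX__
_____X_X
____X__X
_X_X__XX
X_XX__XX
X__X_X_X
XXXXXXXX
Population = 29

Comparison: toroidal=14, fixed-dead=29 -> fixed-dead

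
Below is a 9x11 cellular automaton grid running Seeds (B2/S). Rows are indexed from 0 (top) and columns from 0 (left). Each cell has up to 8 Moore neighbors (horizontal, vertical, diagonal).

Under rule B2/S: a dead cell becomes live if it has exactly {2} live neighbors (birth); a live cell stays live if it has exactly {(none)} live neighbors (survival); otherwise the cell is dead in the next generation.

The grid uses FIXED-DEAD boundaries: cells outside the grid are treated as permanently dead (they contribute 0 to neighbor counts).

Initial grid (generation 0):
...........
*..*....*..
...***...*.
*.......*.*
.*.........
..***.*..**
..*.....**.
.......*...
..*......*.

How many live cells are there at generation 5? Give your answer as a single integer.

Simulating step by step:
Generation 0 (given above): 23 live cells
Generation 1: 28 live cells
...........
..*..*...*.
***....*..*
.***.*.....
*...**.**..
.....*.*...
.*..***....
.***......*
........*..
Generation 2: 21 live cells
...........
*..*..*.*.*
.....*..**.
.........*.
...........
**.*.......
*......*...
*.....**.*.
.*.*.....*.
Generation 3: 19 live cells
.......*.*.
....**.....
....*.*....
..........*
***........
..*........
..*........
..*.......*
*.*...**..*
Generation 4: 19 live cells
....***.*..
...*...**..
...*.......
*.**.*.....
...*.......
*..........
...........
......**.*.
...*.....*.
Generation 5: 17 live cells
...*.....*.
..*......*.
.*....***..
.*.........
*..........
...........
......***..
..........*
......**..*
Population at generation 5: 17

Answer: 17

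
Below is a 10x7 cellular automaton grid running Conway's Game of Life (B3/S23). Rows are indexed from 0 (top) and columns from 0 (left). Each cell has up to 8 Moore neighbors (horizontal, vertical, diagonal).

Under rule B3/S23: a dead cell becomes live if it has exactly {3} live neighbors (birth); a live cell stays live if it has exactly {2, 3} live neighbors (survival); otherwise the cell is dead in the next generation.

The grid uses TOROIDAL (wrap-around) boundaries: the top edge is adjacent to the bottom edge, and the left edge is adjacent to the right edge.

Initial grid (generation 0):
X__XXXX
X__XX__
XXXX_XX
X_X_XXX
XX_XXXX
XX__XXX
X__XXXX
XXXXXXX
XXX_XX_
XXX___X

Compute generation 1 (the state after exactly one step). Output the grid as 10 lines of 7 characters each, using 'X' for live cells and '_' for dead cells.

Answer: _______
_______
_______
_______
_______
_______
_______
_______
_______
_______

Derivation:
Simulating step by step:
Generation 0 (given above): 51 live cells
Generation 1: 0 live cells
(generation 1 grid is the final answer)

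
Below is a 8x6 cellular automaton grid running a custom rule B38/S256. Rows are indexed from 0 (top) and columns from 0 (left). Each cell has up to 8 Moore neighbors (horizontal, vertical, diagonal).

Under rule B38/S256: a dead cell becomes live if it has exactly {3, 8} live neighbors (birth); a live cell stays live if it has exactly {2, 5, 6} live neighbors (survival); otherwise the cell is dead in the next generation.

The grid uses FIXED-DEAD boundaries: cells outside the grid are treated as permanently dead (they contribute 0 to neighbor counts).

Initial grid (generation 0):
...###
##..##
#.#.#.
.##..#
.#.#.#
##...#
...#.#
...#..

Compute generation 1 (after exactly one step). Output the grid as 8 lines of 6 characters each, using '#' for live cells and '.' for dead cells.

Answer: ...#..
#.#.#.
......
#....#
.....#
##...#
..#...
....#.

Derivation:
Simulating step by step:
Generation 0 (given above): 22 live cells
Generation 1: 12 live cells
(generation 1 grid is the final answer)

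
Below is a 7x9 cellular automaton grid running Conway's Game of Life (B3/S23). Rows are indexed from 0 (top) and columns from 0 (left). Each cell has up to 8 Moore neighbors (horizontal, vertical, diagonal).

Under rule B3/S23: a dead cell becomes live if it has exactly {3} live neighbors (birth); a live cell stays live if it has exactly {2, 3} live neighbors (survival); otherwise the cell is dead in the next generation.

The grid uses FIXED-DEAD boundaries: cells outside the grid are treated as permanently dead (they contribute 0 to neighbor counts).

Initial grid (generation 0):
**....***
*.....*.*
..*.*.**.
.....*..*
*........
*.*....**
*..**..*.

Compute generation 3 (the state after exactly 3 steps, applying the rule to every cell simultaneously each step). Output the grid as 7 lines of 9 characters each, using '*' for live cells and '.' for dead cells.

Simulating step by step:
Generation 0 (given above): 23 live cells
Generation 1: 22 live cells
**....*.*
*.......*
......*.*
.....***.
.*.....**
*..*...**
.*.*...**
Generation 2: 16 live cells
**.....*.
**......*
.....**.*
.....*...
.........
**....*..
..*....**
Generation 3: 15 live cells
(generation 3 grid is the final answer)

Answer: **.......
**....*.*
.....***.
.....**..
.........
.*.....*.
.*.....*.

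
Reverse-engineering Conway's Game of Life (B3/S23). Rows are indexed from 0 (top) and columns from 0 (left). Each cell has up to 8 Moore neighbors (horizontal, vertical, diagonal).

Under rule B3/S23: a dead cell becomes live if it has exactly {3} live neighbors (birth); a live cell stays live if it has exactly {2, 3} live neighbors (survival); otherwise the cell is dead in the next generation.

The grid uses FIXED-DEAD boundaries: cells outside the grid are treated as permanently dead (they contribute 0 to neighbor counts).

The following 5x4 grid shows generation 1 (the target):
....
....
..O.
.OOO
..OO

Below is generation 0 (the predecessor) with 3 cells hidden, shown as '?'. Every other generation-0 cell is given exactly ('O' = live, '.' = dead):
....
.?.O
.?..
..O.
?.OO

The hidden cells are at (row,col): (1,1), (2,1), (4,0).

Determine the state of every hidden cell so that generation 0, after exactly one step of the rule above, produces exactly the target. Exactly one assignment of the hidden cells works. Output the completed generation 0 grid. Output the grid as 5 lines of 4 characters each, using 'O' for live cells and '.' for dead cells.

Hidden generation-0 cells (in order): (1,1), (2,1), (4,0).
A hidden cell only influences target cells in its own 3x3 neighborhood. Try each of the 2^3 = 8 assignments, step the completed generation 0 forward once under B3/S23, and compare with the target:
  (1,1)=. (2,1)=. (4,0)=. -> step gives (2,2)='.' but target has 'O' -> reject
  (1,1)=. (2,1)=. (4,0)=O -> step gives (2,2)='.' but target has 'O' -> reject
  (1,1)=. (2,1)=O (4,0)=. -> step reproduces the target at every cell -> ACCEPT
  (1,1)=. (2,1)=O (4,0)=O -> step gives (3,1)='.' but target has 'O' -> reject
  (1,1)=O (2,1)=. (4,0)=. -> step gives (3,1)='.' but target has 'O' -> reject
  (1,1)=O (2,1)=. (4,0)=O -> step gives (4,1)='O' but target has '.' -> reject
  (1,1)=O (2,1)=O (4,0)=. -> step gives (1,2)='O' but target has '.' -> reject
  (1,1)=O (2,1)=O (4,0)=O -> step gives (1,2)='O' but target has '.' -> reject
Unique solution: (1,1)=dead, (2,1)=live, (4,0)=dead.
Check: live-neighbor counts of every cell in the completed generation 0:
0011
1120
1132
1333
0222
Applying B3/S23 to generation 0 with these counts gives:
....
....
..O.
.OOO
..OO
which matches the target exactly.

Answer: ....
...O
.O..
..O.
..OO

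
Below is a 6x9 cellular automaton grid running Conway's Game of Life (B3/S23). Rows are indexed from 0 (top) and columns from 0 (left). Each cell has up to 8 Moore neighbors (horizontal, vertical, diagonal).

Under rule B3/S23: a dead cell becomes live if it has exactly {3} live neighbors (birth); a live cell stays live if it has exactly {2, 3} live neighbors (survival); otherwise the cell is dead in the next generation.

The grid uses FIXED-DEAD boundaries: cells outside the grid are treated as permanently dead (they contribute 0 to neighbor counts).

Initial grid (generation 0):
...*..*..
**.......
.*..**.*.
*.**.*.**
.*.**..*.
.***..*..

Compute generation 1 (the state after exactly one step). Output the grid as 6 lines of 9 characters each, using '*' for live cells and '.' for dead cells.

Simulating step by step:
Generation 0 (given above): 22 live cells
Generation 1: 22 live cells
(generation 1 grid is the final answer)

Answer: .........
***.***..
...***.**
*....*.**
*....*.**
.*.**....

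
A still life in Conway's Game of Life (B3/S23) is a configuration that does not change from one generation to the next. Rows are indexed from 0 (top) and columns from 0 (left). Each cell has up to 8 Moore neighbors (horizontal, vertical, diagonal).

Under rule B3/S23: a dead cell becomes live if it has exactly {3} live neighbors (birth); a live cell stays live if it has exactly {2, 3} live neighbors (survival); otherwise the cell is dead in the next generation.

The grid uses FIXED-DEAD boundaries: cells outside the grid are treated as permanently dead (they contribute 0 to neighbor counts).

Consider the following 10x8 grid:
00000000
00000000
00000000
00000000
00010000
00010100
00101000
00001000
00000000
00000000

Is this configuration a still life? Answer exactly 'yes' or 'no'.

Answer: no

Derivation:
Compute generation 1 and compare to generation 0 (given above):
Generation 1:
00000000
00000000
00000000
00000000
00001000
00110000
00001100
00010000
00000000
00000000
Cell (4,3) differs: gen0=1 vs gen1=0 -> NOT a still life.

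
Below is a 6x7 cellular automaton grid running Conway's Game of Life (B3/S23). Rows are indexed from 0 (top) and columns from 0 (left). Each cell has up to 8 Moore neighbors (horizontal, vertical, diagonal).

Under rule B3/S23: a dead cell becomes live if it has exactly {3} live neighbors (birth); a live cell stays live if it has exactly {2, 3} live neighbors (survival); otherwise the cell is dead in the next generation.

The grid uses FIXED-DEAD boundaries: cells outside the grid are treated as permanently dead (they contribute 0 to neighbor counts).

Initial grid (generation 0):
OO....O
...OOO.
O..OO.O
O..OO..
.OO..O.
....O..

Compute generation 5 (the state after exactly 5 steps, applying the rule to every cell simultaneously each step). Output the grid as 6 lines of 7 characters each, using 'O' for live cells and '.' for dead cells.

Answer: .......
.......
.......
.......
.......
.......

Derivation:
Simulating step by step:
Generation 0 (given above): 17 live cells
Generation 1: 12 live cells
....OO.
OOOO..O
..O....
O......
.OO..O.
.......
Generation 2: 15 live cells
.OOOOO.
.OOOOO.
O.OO...
..O....
.O.....
.......
Generation 3: 6 live cells
.O...O.
O....O.
.......
..OO...
.......
.......
Generation 4: 0 live cells
.......
.......
.......
.......
.......
.......
Generation 5: 0 live cells
(generation 5 grid is the final answer)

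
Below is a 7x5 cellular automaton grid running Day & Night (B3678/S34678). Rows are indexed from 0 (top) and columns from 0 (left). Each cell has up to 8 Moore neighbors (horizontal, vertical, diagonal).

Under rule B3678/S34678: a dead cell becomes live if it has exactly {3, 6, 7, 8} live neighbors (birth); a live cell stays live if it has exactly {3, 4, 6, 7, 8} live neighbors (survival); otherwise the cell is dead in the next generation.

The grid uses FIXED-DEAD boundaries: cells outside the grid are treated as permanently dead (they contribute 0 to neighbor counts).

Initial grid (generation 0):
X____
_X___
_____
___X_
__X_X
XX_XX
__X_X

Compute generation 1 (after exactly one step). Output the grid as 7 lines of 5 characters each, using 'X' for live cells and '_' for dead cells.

Answer: _____
_____
_____
_____
_XX_X
_X__X
_X___

Derivation:
Simulating step by step:
Generation 0 (given above): 11 live cells
Generation 1: 6 live cells
(generation 1 grid is the final answer)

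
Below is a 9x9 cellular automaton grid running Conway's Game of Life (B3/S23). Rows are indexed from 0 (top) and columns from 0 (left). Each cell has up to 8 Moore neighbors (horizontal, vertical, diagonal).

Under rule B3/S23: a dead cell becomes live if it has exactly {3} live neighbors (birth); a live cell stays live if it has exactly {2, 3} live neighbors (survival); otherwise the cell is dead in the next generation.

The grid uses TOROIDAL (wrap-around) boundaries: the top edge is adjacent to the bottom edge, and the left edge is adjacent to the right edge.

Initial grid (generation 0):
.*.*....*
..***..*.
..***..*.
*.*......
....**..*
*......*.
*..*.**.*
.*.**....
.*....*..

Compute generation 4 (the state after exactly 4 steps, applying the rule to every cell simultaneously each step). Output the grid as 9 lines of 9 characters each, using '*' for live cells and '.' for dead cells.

Answer: .*.***...
*...**.**
*........
..*......
*.*....**
.........
.........
......*..
**......*

Derivation:
Simulating step by step:
Generation 0 (given above): 28 live cells
Generation 1: 35 live cells
**.**..*.
.*.....**
....*...*
.**..*..*
**......*
*......*.
****.****
.*.**.**.
.*.**....
Generation 2: 24 live cells
.*.**..*.
.****..*.
.**.....*
.**....**
..*....*.
.........
...*.*...
.........
.*....***
Generation 3: 21 live cells
.*..**...
....*..**
........*
...*...**
.**....**
.........
.........
......**.
*.*...***
Generation 4: 19 live cells
(generation 4 grid is the final answer)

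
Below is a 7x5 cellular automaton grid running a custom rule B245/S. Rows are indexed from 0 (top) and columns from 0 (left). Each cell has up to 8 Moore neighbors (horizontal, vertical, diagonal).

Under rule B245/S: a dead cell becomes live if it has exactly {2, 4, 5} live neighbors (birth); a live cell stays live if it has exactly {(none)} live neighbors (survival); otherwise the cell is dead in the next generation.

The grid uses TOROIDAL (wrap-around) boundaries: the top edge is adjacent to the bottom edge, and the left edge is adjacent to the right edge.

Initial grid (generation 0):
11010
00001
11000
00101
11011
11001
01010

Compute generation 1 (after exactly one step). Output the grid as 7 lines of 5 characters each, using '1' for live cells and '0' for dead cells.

Answer: 00101
11010
00100
01010
00100
00110
00101

Derivation:
Simulating step by step:
Generation 0 (given above): 17 live cells
Generation 1: 13 live cells
(generation 1 grid is the final answer)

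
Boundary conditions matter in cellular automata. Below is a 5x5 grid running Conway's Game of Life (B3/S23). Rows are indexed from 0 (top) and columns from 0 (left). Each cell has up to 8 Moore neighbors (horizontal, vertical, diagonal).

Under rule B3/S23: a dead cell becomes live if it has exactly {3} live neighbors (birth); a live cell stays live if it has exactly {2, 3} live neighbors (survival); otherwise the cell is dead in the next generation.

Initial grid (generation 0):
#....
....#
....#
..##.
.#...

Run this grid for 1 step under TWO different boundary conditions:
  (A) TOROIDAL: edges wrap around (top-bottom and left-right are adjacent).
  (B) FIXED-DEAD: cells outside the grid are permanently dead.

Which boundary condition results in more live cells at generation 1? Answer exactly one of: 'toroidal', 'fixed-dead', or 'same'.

Answer: toroidal

Derivation:
Under TOROIDAL boundary, generation 1:
#....
#...#
....#
..##.
.##..
Population = 8

Under FIXED-DEAD boundary, generation 1:
.....
.....
....#
..##.
..#..
Population = 4

Comparison: toroidal=8, fixed-dead=4 -> toroidal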